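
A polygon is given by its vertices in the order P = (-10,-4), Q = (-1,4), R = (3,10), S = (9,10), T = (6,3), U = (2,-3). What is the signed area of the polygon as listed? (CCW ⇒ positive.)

Apply the shoelace (surveyor's) formula: 2A = Σ (x_i·y_{i+1} − x_{i+1}·y_i), indices taken mod 6.
Cross-terms: -44, -22, -60, -33, -24, -38  ⇒  Σ = -221
Signed area = Σ/2 = -110.5 (negative ⇒ clockwise traversal).

-110.5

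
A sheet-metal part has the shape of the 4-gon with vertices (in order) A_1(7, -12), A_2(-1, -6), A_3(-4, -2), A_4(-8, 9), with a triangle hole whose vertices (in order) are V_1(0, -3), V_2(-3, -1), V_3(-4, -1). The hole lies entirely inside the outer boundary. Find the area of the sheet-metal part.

46.5

Outer boundary:
Apply the shoelace formula: 2A = Σ (x_i·y_{i+1} − x_{i+1}·y_i), indices taken mod 4.
A_1→A_2: (7)(-6) − (-1)(-12) = -54
A_2→A_3: (-1)(-2) − (-4)(-6) = -22
A_3→A_4: (-4)(9) − (-8)(-2) = -52
A_4→A_1: (-8)(-12) − (7)(9) = 33
Σ = -95
Area = |Σ|/2 = 47.5.
Hole:
Σ = (-9) + (-1) + (12) = 2
Area = |Σ|/2 = 1.
Net area = 47.5 − 1 = 46.5.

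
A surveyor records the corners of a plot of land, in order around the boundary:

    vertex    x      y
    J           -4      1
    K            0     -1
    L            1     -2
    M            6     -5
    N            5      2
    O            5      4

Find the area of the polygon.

40

Apply the surveyor's formula: 2A = Σ (x_i·y_{i+1} − x_{i+1}·y_i), indices taken mod 6.
Σ = (4) + (1) + (7) + (37) + (10) + (21) = 80
Area = |Σ|/2 = 40.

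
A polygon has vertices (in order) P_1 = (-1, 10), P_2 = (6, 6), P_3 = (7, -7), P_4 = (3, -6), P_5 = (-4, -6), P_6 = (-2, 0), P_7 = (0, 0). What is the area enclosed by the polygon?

112.5

Cross-terms: -66, -84, -21, -42, -12, 0, 0  ⇒  Σ = -225
Area = |Σ|/2 = 112.5.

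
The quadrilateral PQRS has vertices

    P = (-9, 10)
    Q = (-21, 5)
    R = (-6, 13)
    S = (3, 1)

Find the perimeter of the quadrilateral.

|PQ| = √((-12)² + (-5)²) = √169 = 13
|QR| = √((15)² + (8)²) = √289 = 17
|RS| = √((9)² + (-12)²) = √225 = 15
|SP| = √((-12)² + (9)²) = √225 = 15
Perimeter = 13 + 17 + 15 + 15 = 60.

60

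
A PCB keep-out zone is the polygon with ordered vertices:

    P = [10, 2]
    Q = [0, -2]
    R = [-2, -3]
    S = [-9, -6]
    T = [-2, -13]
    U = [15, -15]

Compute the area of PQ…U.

Cross-terms: -20, -4, -15, 105, 225, 180  ⇒  Σ = 471
Area = |Σ|/2 = 235.5.

235.5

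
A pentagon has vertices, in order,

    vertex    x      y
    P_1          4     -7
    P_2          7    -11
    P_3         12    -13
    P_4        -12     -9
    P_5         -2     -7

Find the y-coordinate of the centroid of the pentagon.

Apply the shoelace formula. First the cross-terms c_i = x_i·y_{i+1} − x_{i+1}·y_i:
  5, 41, -264, 66, 42  ⇒  2A = -110, A = -55.
Then Σ (y_i + y_{i+1})·c_i = 3090, so ȳ = 3090 / (6·(-55)) = -103/11.

-103/11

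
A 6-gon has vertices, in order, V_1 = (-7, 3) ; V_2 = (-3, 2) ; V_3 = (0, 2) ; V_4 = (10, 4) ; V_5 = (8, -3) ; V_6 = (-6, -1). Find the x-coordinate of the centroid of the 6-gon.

Apply the shoelace (surveyor's) formula. First the cross-terms c_i = x_i·y_{i+1} − x_{i+1}·y_i:
  -5, -6, -20, -62, -26, -25  ⇒  2A = -144, A = -72.
Then Σ (x_i + x_{i+1})·c_i = -975, so x̄ = -975 / (6·(-72)) = 325/144.

325/144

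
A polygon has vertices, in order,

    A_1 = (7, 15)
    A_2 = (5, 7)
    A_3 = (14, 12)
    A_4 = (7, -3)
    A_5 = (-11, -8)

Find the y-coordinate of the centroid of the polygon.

553/291

Apply the shoelace formula. First the cross-terms c_i = x_i·y_{i+1} − x_{i+1}·y_i:
  -26, -38, -126, -89, -109  ⇒  2A = -388, A = -194.
Then Σ (y_i + y_{i+1})·c_i = -2212, so ȳ = -2212 / (6·(-194)) = 553/291.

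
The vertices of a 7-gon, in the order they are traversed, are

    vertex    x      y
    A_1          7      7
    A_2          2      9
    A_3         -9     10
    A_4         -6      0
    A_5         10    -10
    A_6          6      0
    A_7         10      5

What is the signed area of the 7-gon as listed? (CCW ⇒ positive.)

Apply Gauss's area formula: 2A = Σ (x_i·y_{i+1} − x_{i+1}·y_i), indices taken mod 7.
Cross-terms: 49, 101, 60, 60, 60, 30, 35  ⇒  Σ = 395
Signed area = Σ/2 = 197.5 (positive ⇒ counter-clockwise traversal).

197.5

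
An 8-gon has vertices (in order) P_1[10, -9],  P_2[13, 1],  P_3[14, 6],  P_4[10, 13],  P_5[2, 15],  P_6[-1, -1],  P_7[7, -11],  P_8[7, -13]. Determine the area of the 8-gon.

260.5

Apply the surveyor's formula: 2A = Σ (x_i·y_{i+1} − x_{i+1}·y_i), indices taken mod 8.
P_1→P_2: (10)(1) − (13)(-9) = 127
P_2→P_3: (13)(6) − (14)(1) = 64
P_3→P_4: (14)(13) − (10)(6) = 122
P_4→P_5: (10)(15) − (2)(13) = 124
P_5→P_6: (2)(-1) − (-1)(15) = 13
P_6→P_7: (-1)(-11) − (7)(-1) = 18
P_7→P_8: (7)(-13) − (7)(-11) = -14
P_8→P_1: (7)(-9) − (10)(-13) = 67
Σ = 521
Area = |Σ|/2 = 260.5.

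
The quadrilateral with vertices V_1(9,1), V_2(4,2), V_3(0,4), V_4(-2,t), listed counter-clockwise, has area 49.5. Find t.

-7

Write out the shoelace sum; only the two edges meeting at V_4 involve t:
2·Area = [(0·t − (-2)·4) + ((-2)·1 − 9·t)] + 30
       = -9·t + 36 = 99
⇒ t = -7.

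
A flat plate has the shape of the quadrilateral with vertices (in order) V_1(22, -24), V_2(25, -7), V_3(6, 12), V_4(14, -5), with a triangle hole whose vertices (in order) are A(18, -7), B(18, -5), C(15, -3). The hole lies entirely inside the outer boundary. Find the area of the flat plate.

Outer boundary:
Σ = (446) + (342) + (-198) + (-226) = 364
Area = |Σ|/2 = 182.
Hole:
Σ = (36) + (21) + (-51) = 6
Area = |Σ|/2 = 3.
Net area = 182 − 3 = 179.

179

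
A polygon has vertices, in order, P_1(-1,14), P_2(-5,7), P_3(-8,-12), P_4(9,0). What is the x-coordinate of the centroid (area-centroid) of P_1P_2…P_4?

-110/177

Apply Gauss's area formula. First the cross-terms c_i = x_i·y_{i+1} − x_{i+1}·y_i:
  63, 116, 108, 126  ⇒  2A = 413, A = 206.5.
Then Σ (x_i + x_{i+1})·c_i = -770, so x̄ = -770 / (6·206.5) = -110/177.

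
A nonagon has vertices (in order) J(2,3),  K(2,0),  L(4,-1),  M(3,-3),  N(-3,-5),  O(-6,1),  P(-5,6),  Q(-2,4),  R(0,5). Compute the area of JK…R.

66.5

Σ = (-6) + (-2) + (-9) + (-24) + (-33) + (-31) + (-8) + (-10) + (-10) = -133
Area = |Σ|/2 = 66.5.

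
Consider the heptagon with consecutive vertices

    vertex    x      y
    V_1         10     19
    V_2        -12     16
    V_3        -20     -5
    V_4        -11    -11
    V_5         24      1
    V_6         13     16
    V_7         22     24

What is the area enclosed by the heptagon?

847.5

V_1→V_2: (10)(16) − (-12)(19) = 388
V_2→V_3: (-12)(-5) − (-20)(16) = 380
V_3→V_4: (-20)(-11) − (-11)(-5) = 165
V_4→V_5: (-11)(1) − (24)(-11) = 253
V_5→V_6: (24)(16) − (13)(1) = 371
V_6→V_7: (13)(24) − (22)(16) = -40
V_7→V_1: (22)(19) − (10)(24) = 178
Σ = 1695
Area = |Σ|/2 = 847.5.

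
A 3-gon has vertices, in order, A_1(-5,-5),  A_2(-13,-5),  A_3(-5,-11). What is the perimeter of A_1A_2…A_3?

24

|A_1A_2| = √((-8)² + (0)²) = √64 = 8
|A_2A_3| = √((8)² + (-6)²) = √100 = 10
|A_3A_1| = √((0)² + (6)²) = √36 = 6
Perimeter = 8 + 10 + 6 = 24.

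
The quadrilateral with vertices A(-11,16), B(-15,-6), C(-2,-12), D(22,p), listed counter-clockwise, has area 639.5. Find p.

21

The doubled signed area Σ (x_i y_{i+1} − x_{i+1} y_i) is linear in p.
With p=0 it equals 1090; the coefficient of p is 9 (from the two edges through D).
So 9·p + 1090 = 2·639.5 = 1279 ⇒ p = 21.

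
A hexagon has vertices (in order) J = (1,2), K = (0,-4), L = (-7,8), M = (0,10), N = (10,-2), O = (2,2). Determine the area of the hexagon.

88

J→K: (1)(-4) − (0)(2) = -4
K→L: (0)(8) − (-7)(-4) = -28
L→M: (-7)(10) − (0)(8) = -70
M→N: (0)(-2) − (10)(10) = -100
N→O: (10)(2) − (2)(-2) = 24
O→J: (2)(2) − (1)(2) = 2
Σ = -176
Area = |Σ|/2 = 88.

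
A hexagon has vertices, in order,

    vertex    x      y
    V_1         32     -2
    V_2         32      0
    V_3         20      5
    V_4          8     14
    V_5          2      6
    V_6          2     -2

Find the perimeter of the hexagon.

78

|V_1V_2| = √((0)² + (2)²) = √4 = 2
|V_2V_3| = √((-12)² + (5)²) = √169 = 13
|V_3V_4| = √((-12)² + (9)²) = √225 = 15
|V_4V_5| = √((-6)² + (-8)²) = √100 = 10
|V_5V_6| = √((0)² + (-8)²) = √64 = 8
|V_6V_1| = √((30)² + (0)²) = √900 = 30
Perimeter = 2 + 13 + 15 + 10 + 8 + 30 = 78.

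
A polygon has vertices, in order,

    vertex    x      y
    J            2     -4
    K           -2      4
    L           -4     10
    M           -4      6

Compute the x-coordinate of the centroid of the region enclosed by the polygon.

-7/3

Apply Gauss's area formula. First the cross-terms c_i = x_i·y_{i+1} − x_{i+1}·y_i:
  0, -4, 16, 4  ⇒  2A = 16, A = 8.
Then Σ (x_i + x_{i+1})·c_i = -112, so x̄ = -112 / (6·8) = -7/3.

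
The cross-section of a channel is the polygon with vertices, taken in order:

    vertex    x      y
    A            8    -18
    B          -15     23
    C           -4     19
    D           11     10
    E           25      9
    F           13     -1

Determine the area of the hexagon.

Cross-terms: -86, -193, -249, -151, -142, -226  ⇒  Σ = -1047
Area = |Σ|/2 = 523.5.

523.5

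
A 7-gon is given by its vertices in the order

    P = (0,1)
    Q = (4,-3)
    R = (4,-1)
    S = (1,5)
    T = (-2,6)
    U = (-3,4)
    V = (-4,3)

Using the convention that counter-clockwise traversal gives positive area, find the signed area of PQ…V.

27

Cross-terms: -4, 8, 21, 16, 10, 7, -4  ⇒  Σ = 54
Signed area = Σ/2 = 27 (positive ⇒ counter-clockwise traversal).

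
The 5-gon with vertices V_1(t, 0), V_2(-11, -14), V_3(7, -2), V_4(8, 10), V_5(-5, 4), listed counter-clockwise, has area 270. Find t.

Write out the shoelace sum; only the two edges meeting at V_1 involve t:
2·Area = [((-5)·0 − t·4) + (t·(-14) − (-11)·0)] + 288
       = -18·t + 288 = 540
⇒ t = -14.

-14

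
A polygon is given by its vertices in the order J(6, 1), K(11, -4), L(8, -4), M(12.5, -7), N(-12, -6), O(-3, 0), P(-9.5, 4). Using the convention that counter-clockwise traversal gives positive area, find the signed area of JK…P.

Cross-terms: -35, -12, -6, -159, -18, -12, -33.5  ⇒  Σ = -275.5
Signed area = Σ/2 = -137.75 (negative ⇒ clockwise traversal).

-137.75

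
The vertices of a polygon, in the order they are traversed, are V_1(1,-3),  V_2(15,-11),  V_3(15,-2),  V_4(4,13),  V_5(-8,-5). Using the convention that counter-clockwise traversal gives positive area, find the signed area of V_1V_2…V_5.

Apply the shoelace (surveyor's) formula: 2A = Σ (x_i·y_{i+1} − x_{i+1}·y_i), indices taken mod 5.
V_1→V_2: (1)(-11) − (15)(-3) = 34
V_2→V_3: (15)(-2) − (15)(-11) = 135
V_3→V_4: (15)(13) − (4)(-2) = 203
V_4→V_5: (4)(-5) − (-8)(13) = 84
V_5→V_1: (-8)(-3) − (1)(-5) = 29
Σ = 485
Signed area = Σ/2 = 242.5 (positive ⇒ counter-clockwise traversal).

242.5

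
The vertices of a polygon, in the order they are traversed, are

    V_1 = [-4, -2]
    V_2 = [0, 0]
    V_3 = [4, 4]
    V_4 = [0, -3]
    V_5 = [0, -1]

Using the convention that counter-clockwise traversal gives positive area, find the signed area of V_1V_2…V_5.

-8

Apply Gauss's area formula: 2A = Σ (x_i·y_{i+1} − x_{i+1}·y_i), indices taken mod 5.
Σ = (0) + (0) + (-12) + (0) + (-4) = -16
Signed area = Σ/2 = -8 (negative ⇒ clockwise traversal).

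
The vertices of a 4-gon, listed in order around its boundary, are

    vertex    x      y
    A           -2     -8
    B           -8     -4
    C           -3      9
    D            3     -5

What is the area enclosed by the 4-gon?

93

Σ = (-56) + (-84) + (-12) + (-34) = -186
Area = |Σ|/2 = 93.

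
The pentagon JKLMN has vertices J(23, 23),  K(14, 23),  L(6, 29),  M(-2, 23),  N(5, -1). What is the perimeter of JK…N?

84

|JK| = √((-9)² + (0)²) = √81 = 9
|KL| = √((-8)² + (6)²) = √100 = 10
|LM| = √((-8)² + (-6)²) = √100 = 10
|MN| = √((7)² + (-24)²) = √625 = 25
|NJ| = √((18)² + (24)²) = √900 = 30
Perimeter = 9 + 10 + 10 + 25 + 30 = 84.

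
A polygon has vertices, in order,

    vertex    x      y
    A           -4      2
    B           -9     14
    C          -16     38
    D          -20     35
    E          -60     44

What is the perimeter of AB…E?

154

|AB| = √((-5)² + (12)²) = √169 = 13
|BC| = √((-7)² + (24)²) = √625 = 25
|CD| = √((-4)² + (-3)²) = √25 = 5
|DE| = √((-40)² + (9)²) = √1681 = 41
|EA| = √((56)² + (-42)²) = √4900 = 70
Perimeter = 13 + 25 + 5 + 41 + 70 = 154.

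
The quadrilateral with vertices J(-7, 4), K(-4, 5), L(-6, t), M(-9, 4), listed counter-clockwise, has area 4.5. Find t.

The doubled signed area Σ (x_i y_{i+1} − x_{i+1} y_i) is linear in t.
With t=0 it equals -21; the coefficient of t is 5 (from the two edges through L).
So 5·t + -21 = 2·4.5 = 9 ⇒ t = 6.

6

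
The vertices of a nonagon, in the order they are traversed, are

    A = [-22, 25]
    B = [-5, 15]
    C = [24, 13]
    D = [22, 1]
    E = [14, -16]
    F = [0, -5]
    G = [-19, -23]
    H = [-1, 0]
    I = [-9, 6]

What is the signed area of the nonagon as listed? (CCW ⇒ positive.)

Apply the surveyor's formula: 2A = Σ (x_i·y_{i+1} − x_{i+1}·y_i), indices taken mod 9.
Σ = (-205) + (-425) + (-262) + (-366) + (-70) + (-95) + (-23) + (-6) + (-93) = -1545
Signed area = Σ/2 = -772.5 (negative ⇒ clockwise traversal).

-772.5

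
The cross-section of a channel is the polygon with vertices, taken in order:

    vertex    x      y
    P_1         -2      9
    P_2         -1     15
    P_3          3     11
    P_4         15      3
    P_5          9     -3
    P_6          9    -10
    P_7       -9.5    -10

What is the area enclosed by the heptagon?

Cross-terms: -21, -56, -156, -72, -63, -185, -105.5  ⇒  Σ = -658.5
Area = |Σ|/2 = 329.25.

329.25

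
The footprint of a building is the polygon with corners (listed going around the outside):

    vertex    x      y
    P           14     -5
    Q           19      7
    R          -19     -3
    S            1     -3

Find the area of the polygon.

Apply Gauss's area formula: 2A = Σ (x_i·y_{i+1} − x_{i+1}·y_i), indices taken mod 4.
Σ = (193) + (76) + (60) + (37) = 366
Area = |Σ|/2 = 183.

183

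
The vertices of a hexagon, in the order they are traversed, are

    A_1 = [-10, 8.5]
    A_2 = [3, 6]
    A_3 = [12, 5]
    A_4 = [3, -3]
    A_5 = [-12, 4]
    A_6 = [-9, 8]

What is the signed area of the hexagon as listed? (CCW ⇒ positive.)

-137

Apply the surveyor's formula: 2A = Σ (x_i·y_{i+1} − x_{i+1}·y_i), indices taken mod 6.
Cross-terms: -85.5, -57, -51, -24, -60, 3.5  ⇒  Σ = -274
Signed area = Σ/2 = -137 (negative ⇒ clockwise traversal).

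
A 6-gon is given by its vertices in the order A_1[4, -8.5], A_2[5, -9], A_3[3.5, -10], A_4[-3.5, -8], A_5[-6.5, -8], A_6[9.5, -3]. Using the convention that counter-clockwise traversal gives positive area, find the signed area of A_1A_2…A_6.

-36.125

A_1→A_2: (4)(-9) − (5)(-8.5) = 6.5
A_2→A_3: (5)(-10) − (3.5)(-9) = -18.5
A_3→A_4: (3.5)(-8) − (-3.5)(-10) = -63
A_4→A_5: (-3.5)(-8) − (-6.5)(-8) = -24
A_5→A_6: (-6.5)(-3) − (9.5)(-8) = 95.5
A_6→A_1: (9.5)(-8.5) − (4)(-3) = -68.75
Σ = -72.25
Signed area = Σ/2 = -36.125 (negative ⇒ clockwise traversal).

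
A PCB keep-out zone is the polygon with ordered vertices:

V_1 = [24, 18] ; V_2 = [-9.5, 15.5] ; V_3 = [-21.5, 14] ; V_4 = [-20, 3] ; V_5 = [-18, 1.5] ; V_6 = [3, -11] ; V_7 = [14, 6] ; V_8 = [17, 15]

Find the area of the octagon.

Apply the surveyor's formula: 2A = Σ (x_i·y_{i+1} − x_{i+1}·y_i), indices taken mod 8.
Cross-terms: 543, 200.25, 215.5, 24, 193.5, 172, 108, -54  ⇒  Σ = 1402.25
Area = |Σ|/2 = 701.125.

701.125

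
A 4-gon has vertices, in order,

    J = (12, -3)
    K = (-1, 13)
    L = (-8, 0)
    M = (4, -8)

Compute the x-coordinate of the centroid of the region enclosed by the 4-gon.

Apply the shoelace formula. First the cross-terms c_i = x_i·y_{i+1} − x_{i+1}·y_i:
  153, 104, 64, 84  ⇒  2A = 405, A = 202.5.
Then Σ (x_i + x_{i+1})·c_i = 1835, so x̄ = 1835 / (6·202.5) = 367/243.

367/243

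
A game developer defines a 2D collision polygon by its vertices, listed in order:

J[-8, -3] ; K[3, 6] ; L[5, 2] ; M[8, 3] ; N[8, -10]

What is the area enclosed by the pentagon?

136

Σ = (-39) + (-24) + (-1) + (-104) + (-104) = -272
Area = |Σ|/2 = 136.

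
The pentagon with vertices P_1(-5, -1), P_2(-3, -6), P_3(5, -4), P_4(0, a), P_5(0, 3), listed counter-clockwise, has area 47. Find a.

2

The doubled signed area Σ (x_i y_{i+1} − x_{i+1} y_i) is linear in a.
With a=0 it equals 84; the coefficient of a is 5 (from the two edges through P_4).
So 5·a + 84 = 2·47 = 94 ⇒ a = 2.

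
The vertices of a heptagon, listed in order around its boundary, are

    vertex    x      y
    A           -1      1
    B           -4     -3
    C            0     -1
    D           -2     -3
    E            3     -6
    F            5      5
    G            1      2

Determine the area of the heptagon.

41.5

Apply the shoelace formula: 2A = Σ (x_i·y_{i+1} − x_{i+1}·y_i), indices taken mod 7.
Σ = (7) + (4) + (-2) + (21) + (45) + (5) + (3) = 83
Area = |Σ|/2 = 41.5.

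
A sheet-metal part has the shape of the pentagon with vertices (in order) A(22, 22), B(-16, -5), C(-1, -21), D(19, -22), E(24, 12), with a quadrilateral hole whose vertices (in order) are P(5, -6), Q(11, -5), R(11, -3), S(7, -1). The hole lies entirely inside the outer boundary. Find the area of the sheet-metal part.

Outer boundary:
Apply Gauss's area formula: 2A = Σ (x_i·y_{i+1} − x_{i+1}·y_i), indices taken mod 5.
Σ = (242) + (331) + (421) + (756) + (264) = 2014
Area = |Σ|/2 = 1007.
Hole:
Cross-terms: 41, 22, 10, -37  ⇒  Σ = 36
Area = |Σ|/2 = 18.
Net area = 1007 − 18 = 989.

989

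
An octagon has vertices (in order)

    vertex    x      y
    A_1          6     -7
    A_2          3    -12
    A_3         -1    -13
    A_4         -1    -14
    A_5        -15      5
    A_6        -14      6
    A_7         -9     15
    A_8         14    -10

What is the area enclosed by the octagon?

Apply the shoelace (surveyor's) formula: 2A = Σ (x_i·y_{i+1} − x_{i+1}·y_i), indices taken mod 8.
Cross-terms: -51, -51, 1, -215, -20, -156, -120, -38  ⇒  Σ = -650
Area = |Σ|/2 = 325.

325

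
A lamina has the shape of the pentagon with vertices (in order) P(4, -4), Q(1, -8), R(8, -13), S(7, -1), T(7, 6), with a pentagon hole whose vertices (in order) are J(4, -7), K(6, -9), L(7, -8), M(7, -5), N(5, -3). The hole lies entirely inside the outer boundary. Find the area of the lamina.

Outer boundary:
Apply the shoelace (surveyor's) formula: 2A = Σ (x_i·y_{i+1} − x_{i+1}·y_i), indices taken mod 5.
P→Q: (4)(-8) − (1)(-4) = -28
Q→R: (1)(-13) − (8)(-8) = 51
R→S: (8)(-1) − (7)(-13) = 83
S→T: (7)(6) − (7)(-1) = 49
T→P: (7)(-4) − (4)(6) = -52
Σ = 103
Area = |Σ|/2 = 51.5.
Hole:
Apply the shoelace formula: 2A = Σ (x_i·y_{i+1} − x_{i+1}·y_i), indices taken mod 5.
Cross-terms: 6, 15, 21, 4, -23  ⇒  Σ = 23
Area = |Σ|/2 = 11.5.
Net area = 51.5 − 11.5 = 40.

40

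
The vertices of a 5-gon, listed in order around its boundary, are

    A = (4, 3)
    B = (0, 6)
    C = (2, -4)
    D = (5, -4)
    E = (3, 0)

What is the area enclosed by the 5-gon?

Cross-terms: 24, -12, 12, 12, 9  ⇒  Σ = 45
Area = |Σ|/2 = 22.5.

22.5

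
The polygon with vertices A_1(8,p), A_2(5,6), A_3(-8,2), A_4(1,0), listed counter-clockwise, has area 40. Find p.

6

Write out the shoelace sum; only the two edges meeting at A_1 involve p:
2·Area = [(1·p − 8·0) + (8·6 − 5·p)] + 56
       = -4·p + 104 = 80
⇒ p = 6.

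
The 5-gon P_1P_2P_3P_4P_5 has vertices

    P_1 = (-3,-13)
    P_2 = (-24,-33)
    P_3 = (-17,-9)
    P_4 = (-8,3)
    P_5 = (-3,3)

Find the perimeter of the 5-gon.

|P_1P_2| = √((-21)² + (-20)²) = √841 = 29
|P_2P_3| = √((7)² + (24)²) = √625 = 25
|P_3P_4| = √((9)² + (12)²) = √225 = 15
|P_4P_5| = √((5)² + (0)²) = √25 = 5
|P_5P_1| = √((0)² + (-16)²) = √256 = 16
Perimeter = 29 + 25 + 15 + 5 + 16 = 90.

90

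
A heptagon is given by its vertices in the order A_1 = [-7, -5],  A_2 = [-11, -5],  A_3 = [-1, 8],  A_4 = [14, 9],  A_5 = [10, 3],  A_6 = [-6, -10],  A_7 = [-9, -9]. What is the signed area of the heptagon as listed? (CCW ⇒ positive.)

-209

Cross-terms: -20, -93, -121, -48, -82, -36, -18  ⇒  Σ = -418
Signed area = Σ/2 = -209 (negative ⇒ clockwise traversal).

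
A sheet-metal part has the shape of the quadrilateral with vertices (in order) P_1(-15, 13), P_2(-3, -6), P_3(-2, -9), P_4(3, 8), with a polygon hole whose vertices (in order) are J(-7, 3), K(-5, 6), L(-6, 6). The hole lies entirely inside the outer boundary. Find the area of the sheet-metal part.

Outer boundary:
Cross-terms: 129, 15, 11, 159  ⇒  Σ = 314
Area = |Σ|/2 = 157.
Hole:
Σ = (-27) + (6) + (24) = 3
Area = |Σ|/2 = 1.5.
Net area = 157 − 1.5 = 155.5.

155.5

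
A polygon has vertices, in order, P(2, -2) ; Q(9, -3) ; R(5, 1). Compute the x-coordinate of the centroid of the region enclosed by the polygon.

Apply the shoelace formula. First the cross-terms c_i = x_i·y_{i+1} − x_{i+1}·y_i:
  12, 24, -12  ⇒  2A = 24, A = 12.
Then Σ (x_i + x_{i+1})·c_i = 384, so x̄ = 384 / (6·12) = 16/3.

16/3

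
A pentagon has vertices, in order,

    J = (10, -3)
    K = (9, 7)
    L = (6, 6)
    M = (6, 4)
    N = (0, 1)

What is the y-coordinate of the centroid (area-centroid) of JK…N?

Apply the shoelace (surveyor's) formula. First the cross-terms c_i = x_i·y_{i+1} − x_{i+1}·y_i:
  97, 12, -12, 6, -10  ⇒  2A = 93, A = 46.5.
Then Σ (y_i + y_{i+1})·c_i = 474, so ȳ = 474 / (6·46.5) = 158/93.

158/93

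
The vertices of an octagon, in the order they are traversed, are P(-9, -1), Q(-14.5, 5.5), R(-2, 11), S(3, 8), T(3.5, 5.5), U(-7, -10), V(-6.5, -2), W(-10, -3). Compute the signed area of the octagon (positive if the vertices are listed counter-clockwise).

-169

Apply Gauss's area formula: 2A = Σ (x_i·y_{i+1} − x_{i+1}·y_i), indices taken mod 8.
Cross-terms: -64, -148.5, -49, -11.5, 3.5, -51, -0.5, -17  ⇒  Σ = -338
Signed area = Σ/2 = -169 (negative ⇒ clockwise traversal).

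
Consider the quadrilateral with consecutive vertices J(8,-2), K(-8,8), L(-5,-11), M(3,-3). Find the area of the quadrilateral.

121

Apply the shoelace (surveyor's) formula: 2A = Σ (x_i·y_{i+1} − x_{i+1}·y_i), indices taken mod 4.
Σ = (48) + (128) + (48) + (18) = 242
Area = |Σ|/2 = 121.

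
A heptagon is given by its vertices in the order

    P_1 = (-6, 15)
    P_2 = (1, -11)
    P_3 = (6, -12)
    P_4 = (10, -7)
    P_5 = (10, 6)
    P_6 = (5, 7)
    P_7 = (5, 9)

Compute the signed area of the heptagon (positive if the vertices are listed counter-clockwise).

P_1→P_2: (-6)(-11) − (1)(15) = 51
P_2→P_3: (1)(-12) − (6)(-11) = 54
P_3→P_4: (6)(-7) − (10)(-12) = 78
P_4→P_5: (10)(6) − (10)(-7) = 130
P_5→P_6: (10)(7) − (5)(6) = 40
P_6→P_7: (5)(9) − (5)(7) = 10
P_7→P_1: (5)(15) − (-6)(9) = 129
Σ = 492
Signed area = Σ/2 = 246 (positive ⇒ counter-clockwise traversal).

246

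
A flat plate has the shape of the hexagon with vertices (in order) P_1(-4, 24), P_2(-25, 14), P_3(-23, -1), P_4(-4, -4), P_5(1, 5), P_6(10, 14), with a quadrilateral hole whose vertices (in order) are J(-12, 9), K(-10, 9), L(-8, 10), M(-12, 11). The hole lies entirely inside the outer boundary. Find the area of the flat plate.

606.5

Outer boundary:
Σ = (544) + (347) + (88) + (-16) + (-36) + (296) = 1223
Area = |Σ|/2 = 611.5.
Hole:
Σ = (-18) + (-28) + (32) + (24) = 10
Area = |Σ|/2 = 5.
Net area = 611.5 − 5 = 606.5.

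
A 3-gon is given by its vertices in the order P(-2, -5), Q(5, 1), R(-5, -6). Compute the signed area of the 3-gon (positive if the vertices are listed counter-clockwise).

5.5

Apply the shoelace formula: 2A = Σ (x_i·y_{i+1} − x_{i+1}·y_i), indices taken mod 3.
P→Q: (-2)(1) − (5)(-5) = 23
Q→R: (5)(-6) − (-5)(1) = -25
R→P: (-5)(-5) − (-2)(-6) = 13
Σ = 11
Signed area = Σ/2 = 5.5 (positive ⇒ counter-clockwise traversal).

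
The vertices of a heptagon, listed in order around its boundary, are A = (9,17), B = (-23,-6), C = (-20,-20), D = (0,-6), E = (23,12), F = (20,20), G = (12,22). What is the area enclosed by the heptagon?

Σ = (337) + (340) + (120) + (138) + (220) + (200) + (6) = 1361
Area = |Σ|/2 = 680.5.

680.5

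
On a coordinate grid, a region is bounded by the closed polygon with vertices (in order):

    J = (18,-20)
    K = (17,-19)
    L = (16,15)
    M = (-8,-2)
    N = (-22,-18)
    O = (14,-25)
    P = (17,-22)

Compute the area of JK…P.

Σ = (-2) + (559) + (88) + (100) + (802) + (117) + (56) = 1720
Area = |Σ|/2 = 860.

860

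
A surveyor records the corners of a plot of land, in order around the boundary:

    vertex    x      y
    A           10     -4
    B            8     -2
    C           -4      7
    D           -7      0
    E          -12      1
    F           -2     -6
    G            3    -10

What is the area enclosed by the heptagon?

151

Apply Gauss's area formula: 2A = Σ (x_i·y_{i+1} − x_{i+1}·y_i), indices taken mod 7.
Σ = (12) + (48) + (49) + (-7) + (74) + (38) + (88) = 302
Area = |Σ|/2 = 151.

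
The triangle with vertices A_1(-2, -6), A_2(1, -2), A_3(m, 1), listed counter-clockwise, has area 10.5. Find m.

Write out the shoelace sum; only the two edges meeting at A_3 involve m:
2·Area = [(1·1 − m·(-2)) + (m·(-6) − (-2)·1)] + 10
       = -4·m + 13 = 21
⇒ m = -2.

-2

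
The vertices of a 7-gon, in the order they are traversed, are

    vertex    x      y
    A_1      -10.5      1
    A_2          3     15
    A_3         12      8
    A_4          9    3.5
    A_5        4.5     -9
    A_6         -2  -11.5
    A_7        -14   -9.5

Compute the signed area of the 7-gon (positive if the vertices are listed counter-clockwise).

-384.375

Apply the surveyor's formula: 2A = Σ (x_i·y_{i+1} − x_{i+1}·y_i), indices taken mod 7.
Cross-terms: -160.5, -156, -30, -96.75, -69.75, -142, -113.75  ⇒  Σ = -768.75
Signed area = Σ/2 = -384.375 (negative ⇒ clockwise traversal).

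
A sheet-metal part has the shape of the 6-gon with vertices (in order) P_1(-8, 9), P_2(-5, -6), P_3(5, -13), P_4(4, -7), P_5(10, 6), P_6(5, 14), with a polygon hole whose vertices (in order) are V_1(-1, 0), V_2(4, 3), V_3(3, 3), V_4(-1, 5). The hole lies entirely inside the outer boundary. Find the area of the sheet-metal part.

271.5

Outer boundary:
Apply Gauss's area formula: 2A = Σ (x_i·y_{i+1} − x_{i+1}·y_i), indices taken mod 6.
Σ = (93) + (95) + (17) + (94) + (110) + (157) = 566
Area = |Σ|/2 = 283.
Hole:
Apply the shoelace formula: 2A = Σ (x_i·y_{i+1} − x_{i+1}·y_i), indices taken mod 4.
Cross-terms: -3, 3, 18, 5  ⇒  Σ = 23
Area = |Σ|/2 = 11.5.
Net area = 283 − 11.5 = 271.5.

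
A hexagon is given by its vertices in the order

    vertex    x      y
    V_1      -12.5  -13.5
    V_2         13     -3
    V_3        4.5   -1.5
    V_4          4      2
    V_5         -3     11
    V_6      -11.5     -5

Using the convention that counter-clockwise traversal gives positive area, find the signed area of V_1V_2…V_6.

Σ = (213) + (-6) + (15) + (50) + (141.5) + (92.75) = 506.25
Signed area = Σ/2 = 253.125 (positive ⇒ counter-clockwise traversal).

253.125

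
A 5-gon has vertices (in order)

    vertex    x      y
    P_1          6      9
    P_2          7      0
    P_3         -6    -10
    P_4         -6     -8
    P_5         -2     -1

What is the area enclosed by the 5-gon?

Cross-terms: -63, -70, -12, -10, -12  ⇒  Σ = -167
Area = |Σ|/2 = 83.5.

83.5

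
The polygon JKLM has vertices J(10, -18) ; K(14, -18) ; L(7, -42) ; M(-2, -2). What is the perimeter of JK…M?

|JK| = √((4)² + (0)²) = √16 = 4
|KL| = √((-7)² + (-24)²) = √625 = 25
|LM| = √((-9)² + (40)²) = √1681 = 41
|MJ| = √((12)² + (-16)²) = √400 = 20
Perimeter = 4 + 25 + 41 + 20 = 90.

90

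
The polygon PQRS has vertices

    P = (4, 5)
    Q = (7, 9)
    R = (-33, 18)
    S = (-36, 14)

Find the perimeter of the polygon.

92

|PQ| = √((3)² + (4)²) = √25 = 5
|QR| = √((-40)² + (9)²) = √1681 = 41
|RS| = √((-3)² + (-4)²) = √25 = 5
|SP| = √((40)² + (-9)²) = √1681 = 41
Perimeter = 5 + 41 + 5 + 41 = 92.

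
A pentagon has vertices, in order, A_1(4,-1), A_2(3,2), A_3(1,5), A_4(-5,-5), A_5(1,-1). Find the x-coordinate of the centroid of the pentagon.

Apply Gauss's area formula. First the cross-terms c_i = x_i·y_{i+1} − x_{i+1}·y_i:
  11, 13, 20, 10, 3  ⇒  2A = 57, A = 28.5.
Then Σ (x_i + x_{i+1})·c_i = 24, so x̄ = 24 / (6·28.5) = 8/57.

8/57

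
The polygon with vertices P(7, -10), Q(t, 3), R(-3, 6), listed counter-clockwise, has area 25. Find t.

2

Write out the shoelace sum; only the two edges meeting at Q involve t:
2·Area = [(7·3 − t·(-10)) + (t·6 − (-3)·3)] + -12
       = 16·t + 18 = 50
⇒ t = 2.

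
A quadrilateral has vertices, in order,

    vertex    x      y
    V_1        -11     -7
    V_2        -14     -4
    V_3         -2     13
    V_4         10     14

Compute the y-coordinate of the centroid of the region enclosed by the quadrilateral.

Apply Gauss's area formula. First the cross-terms c_i = x_i·y_{i+1} − x_{i+1}·y_i:
  -54, -190, -158, 84  ⇒  2A = -318, A = -159.
Then Σ (y_i + y_{i+1})·c_i = -4794, so ȳ = -4794 / (6·(-159)) = 799/159.

799/159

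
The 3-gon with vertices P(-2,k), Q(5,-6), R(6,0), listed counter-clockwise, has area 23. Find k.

-2

The doubled signed area Σ (x_i y_{i+1} − x_{i+1} y_i) is linear in k.
With k=0 it equals 48; the coefficient of k is 1 (from the two edges through P).
So 1·k + 48 = 2·23 = 46 ⇒ k = -2.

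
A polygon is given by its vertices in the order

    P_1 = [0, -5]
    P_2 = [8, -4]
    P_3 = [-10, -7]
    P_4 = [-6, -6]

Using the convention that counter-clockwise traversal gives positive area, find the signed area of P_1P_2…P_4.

-4

Apply the shoelace formula: 2A = Σ (x_i·y_{i+1} − x_{i+1}·y_i), indices taken mod 4.
Cross-terms: 40, -96, 18, 30  ⇒  Σ = -8
Signed area = Σ/2 = -4 (negative ⇒ clockwise traversal).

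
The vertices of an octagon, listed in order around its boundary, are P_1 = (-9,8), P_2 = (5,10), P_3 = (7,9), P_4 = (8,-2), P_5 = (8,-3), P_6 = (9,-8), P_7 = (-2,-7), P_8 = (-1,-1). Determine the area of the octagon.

Apply the shoelace formula: 2A = Σ (x_i·y_{i+1} − x_{i+1}·y_i), indices taken mod 8.
P_1→P_2: (-9)(10) − (5)(8) = -130
P_2→P_3: (5)(9) − (7)(10) = -25
P_3→P_4: (7)(-2) − (8)(9) = -86
P_4→P_5: (8)(-3) − (8)(-2) = -8
P_5→P_6: (8)(-8) − (9)(-3) = -37
P_6→P_7: (9)(-7) − (-2)(-8) = -79
P_7→P_8: (-2)(-1) − (-1)(-7) = -5
P_8→P_1: (-1)(8) − (-9)(-1) = -17
Σ = -387
Area = |Σ|/2 = 193.5.

193.5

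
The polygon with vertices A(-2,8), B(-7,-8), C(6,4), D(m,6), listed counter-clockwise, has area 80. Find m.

The doubled signed area Σ (x_i y_{i+1} − x_{i+1} y_i) is linear in m.
With m=0 it equals 140; the coefficient of m is 4 (from the two edges through D).
So 4·m + 140 = 2·80 = 160 ⇒ m = 5.

5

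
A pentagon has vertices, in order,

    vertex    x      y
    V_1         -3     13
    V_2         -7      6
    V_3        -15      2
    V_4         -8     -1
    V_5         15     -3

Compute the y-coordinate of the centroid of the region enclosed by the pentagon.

Apply the surveyor's formula. First the cross-terms c_i = x_i·y_{i+1} − x_{i+1}·y_i:
  73, 76, 31, 39, 186  ⇒  2A = 405, A = 202.5.
Then Σ (y_i + y_{i+1})·c_i = 3730, so ȳ = 3730 / (6·202.5) = 746/243.

746/243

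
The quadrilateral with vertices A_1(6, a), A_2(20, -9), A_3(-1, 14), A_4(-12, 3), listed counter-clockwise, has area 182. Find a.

Write out the shoelace sum; only the two edges meeting at A_1 involve a:
2·Area = [((-12)·a − 6·3) + (6·(-9) − 20·a)] + 436
       = -32·a + 364 = 364
⇒ a = 0.

0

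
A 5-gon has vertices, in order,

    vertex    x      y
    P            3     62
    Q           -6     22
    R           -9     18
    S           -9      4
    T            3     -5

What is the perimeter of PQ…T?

|PQ| = √((-9)² + (-40)²) = √1681 = 41
|QR| = √((-3)² + (-4)²) = √25 = 5
|RS| = √((0)² + (-14)²) = √196 = 14
|ST| = √((12)² + (-9)²) = √225 = 15
|TP| = √((0)² + (67)²) = √4489 = 67
Perimeter = 41 + 5 + 14 + 15 + 67 = 142.

142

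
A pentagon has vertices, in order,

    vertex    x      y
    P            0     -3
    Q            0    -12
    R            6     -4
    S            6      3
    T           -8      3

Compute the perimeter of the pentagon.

50

|PQ| = √((0)² + (-9)²) = √81 = 9
|QR| = √((6)² + (8)²) = √100 = 10
|RS| = √((0)² + (7)²) = √49 = 7
|ST| = √((-14)² + (0)²) = √196 = 14
|TP| = √((8)² + (-6)²) = √100 = 10
Perimeter = 9 + 10 + 7 + 14 + 10 = 50.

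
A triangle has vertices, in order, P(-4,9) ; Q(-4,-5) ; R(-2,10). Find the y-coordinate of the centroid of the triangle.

14/3

Apply the shoelace formula. First the cross-terms c_i = x_i·y_{i+1} − x_{i+1}·y_i:
  56, -50, 22  ⇒  2A = 28, A = 14.
Then Σ (y_i + y_{i+1})·c_i = 392, so ȳ = 392 / (6·14) = 14/3.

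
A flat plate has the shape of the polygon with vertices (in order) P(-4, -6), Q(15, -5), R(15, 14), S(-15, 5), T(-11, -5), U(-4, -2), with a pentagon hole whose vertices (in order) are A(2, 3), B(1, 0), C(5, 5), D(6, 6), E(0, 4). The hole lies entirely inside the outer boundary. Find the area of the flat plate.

405

Outer boundary:
Apply the shoelace formula: 2A = Σ (x_i·y_{i+1} − x_{i+1}·y_i), indices taken mod 6.
Σ = (110) + (285) + (285) + (130) + (2) + (16) = 828
Area = |Σ|/2 = 414.
Hole:
Apply the shoelace (surveyor's) formula: 2A = Σ (x_i·y_{i+1} − x_{i+1}·y_i), indices taken mod 5.
Σ = (-3) + (5) + (0) + (24) + (-8) = 18
Area = |Σ|/2 = 9.
Net area = 414 − 9 = 405.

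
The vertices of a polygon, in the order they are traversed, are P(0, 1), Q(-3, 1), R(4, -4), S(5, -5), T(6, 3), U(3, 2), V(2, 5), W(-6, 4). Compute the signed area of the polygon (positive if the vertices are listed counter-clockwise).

51

Σ = (3) + (8) + (0) + (45) + (3) + (11) + (38) + (-6) = 102
Signed area = Σ/2 = 51 (positive ⇒ counter-clockwise traversal).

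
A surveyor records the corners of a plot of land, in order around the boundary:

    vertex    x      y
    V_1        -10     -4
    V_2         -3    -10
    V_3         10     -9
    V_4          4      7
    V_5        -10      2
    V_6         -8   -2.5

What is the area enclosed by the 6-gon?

Apply Gauss's area formula: 2A = Σ (x_i·y_{i+1} − x_{i+1}·y_i), indices taken mod 6.
Cross-terms: 88, 127, 106, 78, 41, 7  ⇒  Σ = 447
Area = |Σ|/2 = 223.5.

223.5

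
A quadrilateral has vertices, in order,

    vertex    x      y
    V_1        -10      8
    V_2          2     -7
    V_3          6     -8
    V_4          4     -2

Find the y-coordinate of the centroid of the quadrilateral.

Apply the shoelace (surveyor's) formula. First the cross-terms c_i = x_i·y_{i+1} − x_{i+1}·y_i:
  54, 26, 20, 12  ⇒  2A = 112, A = 56.
Then Σ (y_i + y_{i+1})·c_i = -464, so ȳ = -464 / (6·56) = -29/21.

-29/21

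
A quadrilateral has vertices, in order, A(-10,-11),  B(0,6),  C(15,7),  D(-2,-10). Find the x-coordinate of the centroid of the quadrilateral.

Apply Gauss's area formula. First the cross-terms c_i = x_i·y_{i+1} − x_{i+1}·y_i:
  -60, -90, -136, -78  ⇒  2A = -364, A = -182.
Then Σ (x_i + x_{i+1})·c_i = -1582, so x̄ = -1582 / (6·(-182)) = 113/78.

113/78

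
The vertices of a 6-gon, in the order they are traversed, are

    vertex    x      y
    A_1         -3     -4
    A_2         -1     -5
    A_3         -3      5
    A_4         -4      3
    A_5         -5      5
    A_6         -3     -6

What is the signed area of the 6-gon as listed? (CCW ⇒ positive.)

Σ = (11) + (-20) + (11) + (-5) + (45) + (-6) = 36
Signed area = Σ/2 = 18 (positive ⇒ counter-clockwise traversal).

18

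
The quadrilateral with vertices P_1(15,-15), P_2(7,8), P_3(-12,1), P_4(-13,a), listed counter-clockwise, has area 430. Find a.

-12

Write out the shoelace sum; only the two edges meeting at P_4 involve a:
2·Area = [((-12)·a − (-13)·1) + ((-13)·(-15) − 15·a)] + 328
       = -27·a + 536 = 860
⇒ a = -12.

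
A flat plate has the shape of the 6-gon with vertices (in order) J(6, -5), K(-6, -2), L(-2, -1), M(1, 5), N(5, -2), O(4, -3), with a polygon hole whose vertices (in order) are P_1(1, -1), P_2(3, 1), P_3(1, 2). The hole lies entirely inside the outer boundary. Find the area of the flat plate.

Outer boundary:
Apply the surveyor's formula: 2A = Σ (x_i·y_{i+1} − x_{i+1}·y_i), indices taken mod 6.
Σ = (-42) + (2) + (-9) + (-27) + (-7) + (-2) = -85
Area = |Σ|/2 = 42.5.
Hole:
Apply Gauss's area formula: 2A = Σ (x_i·y_{i+1} − x_{i+1}·y_i), indices taken mod 3.
Σ = (4) + (5) + (-3) = 6
Area = |Σ|/2 = 3.
Net area = 42.5 − 3 = 39.5.

39.5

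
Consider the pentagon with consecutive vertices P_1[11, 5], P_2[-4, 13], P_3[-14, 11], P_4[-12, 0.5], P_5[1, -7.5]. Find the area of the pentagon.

Cross-terms: 163, 138, 125, 89.5, 87.5  ⇒  Σ = 603
Area = |Σ|/2 = 301.5.

301.5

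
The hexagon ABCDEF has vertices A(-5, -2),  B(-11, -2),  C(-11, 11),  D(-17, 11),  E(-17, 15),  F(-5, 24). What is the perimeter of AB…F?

70

|AB| = √((-6)² + (0)²) = √36 = 6
|BC| = √((0)² + (13)²) = √169 = 13
|CD| = √((-6)² + (0)²) = √36 = 6
|DE| = √((0)² + (4)²) = √16 = 4
|EF| = √((12)² + (9)²) = √225 = 15
|FA| = √((0)² + (-26)²) = √676 = 26
Perimeter = 6 + 13 + 6 + 4 + 15 + 26 = 70.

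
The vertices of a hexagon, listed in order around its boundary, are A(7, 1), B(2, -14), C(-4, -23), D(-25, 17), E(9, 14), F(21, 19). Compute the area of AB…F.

Apply the shoelace formula: 2A = Σ (x_i·y_{i+1} − x_{i+1}·y_i), indices taken mod 6.
Cross-terms: -100, -102, -643, -503, -123, -112  ⇒  Σ = -1583
Area = |Σ|/2 = 791.5.

791.5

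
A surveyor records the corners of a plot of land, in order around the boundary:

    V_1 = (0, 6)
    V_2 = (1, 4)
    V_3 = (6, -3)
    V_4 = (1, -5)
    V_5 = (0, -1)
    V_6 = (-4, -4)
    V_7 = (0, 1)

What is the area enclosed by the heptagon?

34.5

Apply the shoelace formula: 2A = Σ (x_i·y_{i+1} − x_{i+1}·y_i), indices taken mod 7.
Cross-terms: -6, -27, -27, -1, -4, -4, 0  ⇒  Σ = -69
Area = |Σ|/2 = 34.5.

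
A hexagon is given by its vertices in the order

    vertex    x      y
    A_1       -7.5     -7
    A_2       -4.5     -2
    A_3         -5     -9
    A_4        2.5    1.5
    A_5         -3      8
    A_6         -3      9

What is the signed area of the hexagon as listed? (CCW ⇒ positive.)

69.5

Cross-terms: -16.5, 30.5, 15, 24.5, -3, 88.5  ⇒  Σ = 139
Signed area = Σ/2 = 69.5 (positive ⇒ counter-clockwise traversal).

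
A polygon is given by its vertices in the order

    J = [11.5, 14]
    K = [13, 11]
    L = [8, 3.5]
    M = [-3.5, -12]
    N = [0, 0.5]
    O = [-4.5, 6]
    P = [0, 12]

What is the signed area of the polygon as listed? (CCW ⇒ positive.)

-186.625

Apply the shoelace (surveyor's) formula: 2A = Σ (x_i·y_{i+1} − x_{i+1}·y_i), indices taken mod 7.
Cross-terms: -55.5, -42.5, -83.75, -1.75, 2.25, -54, -138  ⇒  Σ = -373.25
Signed area = Σ/2 = -186.625 (negative ⇒ clockwise traversal).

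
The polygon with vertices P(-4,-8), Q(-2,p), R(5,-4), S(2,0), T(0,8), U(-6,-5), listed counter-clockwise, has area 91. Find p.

The doubled signed area Σ (x_i y_{i+1} − x_{i+1} y_i) is linear in p.
With p=0 it equals 92; the coefficient of p is -9 (from the two edges through Q).
So -9·p + 92 = 2·91 = 182 ⇒ p = -10.

-10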